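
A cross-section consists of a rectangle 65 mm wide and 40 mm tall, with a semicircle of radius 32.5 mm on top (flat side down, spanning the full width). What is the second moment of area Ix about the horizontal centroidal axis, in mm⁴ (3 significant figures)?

Ix ≈ 1.63 × 10⁶ mm⁴

Treat the section as a set of non-overlapping primitives; coordinates are from the bounding-box lower-left.
Rectangular body: 65 × 40, A = 2 600 mm², y = 20 mm, Ī = 346 667 mm⁴.
Semicircular cap: semicircle r = 32.5, A = 1659.2 mm², y = 53.793 mm, Ī = 122 452 mm⁴.
Centroid: ȳ = ΣA·y / ΣA = 33.164 mm.
Transfer each piece to the horizontal centroidal axis using Ī + A·d² with d = y − 33.164:
  rectangular body: d = -13.164 mm → contributes +797 239 mm⁴
  semicircular cap: d = 20.629 mm → contributes +828 527 mm⁴
Total I = 1 625 766 mm⁴.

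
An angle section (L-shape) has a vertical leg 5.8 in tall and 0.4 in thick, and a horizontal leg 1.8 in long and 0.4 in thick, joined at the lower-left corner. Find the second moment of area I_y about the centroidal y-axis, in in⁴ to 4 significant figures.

Decompose the section into non-overlapping parts with the origin at the bottom-left of its bounding rectangle.
Vertical leg: 0.4 × 5.8, A = 2.32 in², x = 0.2 in, Ī = 0.0309333 in⁴.
Horizontal leg (remainder): 1.4 × 0.4, A = 0.56 in², x = 1.1 in, Ī = 0.0914667 in⁴.
Centroid: x̄ = ΣA·x / ΣA = 0.375 in.
Transfer each piece to the centroidal y-axis using Ī + A·d² with d = x − 0.375:
  vertical leg: d = -0.175 in → contributes +0.101983 in⁴
  horizontal leg (remainder): d = 0.725 in → contributes +0.385817 in⁴
Total I = 0.4878 in⁴.

I_y ≈ 0.4878 in⁴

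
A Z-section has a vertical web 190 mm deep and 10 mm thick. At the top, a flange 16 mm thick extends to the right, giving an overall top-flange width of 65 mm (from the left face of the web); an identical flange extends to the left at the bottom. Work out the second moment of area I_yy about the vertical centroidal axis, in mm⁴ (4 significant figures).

Decompose the section into non-overlapping parts with the origin at the bottom-left of its bounding rectangle.
Web: 10 × 190, A = 1 900 mm², x = 60 mm, Ī = 15833.3 mm⁴.
Top flange (beyond web): 55 × 16, A = 880 mm², x = 92.5 mm, Ī = 221 833 mm⁴.
Bottom flange (beyond web): 55 × 16, A = 880 mm², x = 27.5 mm, Ī = 221 833 mm⁴.
Centroid: x̄ = ΣA·x / ΣA = 60 mm.
Transfer each piece to the vertical centroidal axis using Ī + A·d² with d = x − 60:
  web: d = 0 mm → contributes +15833.3 mm⁴
  top flange (beyond web): d = 32.5 mm → contributes +1 151 333 mm⁴
  bottom flange (beyond web): d = -32.5 mm → contributes +1 151 333 mm⁴
Total I = 2 318 500 mm⁴.

I_yy ≈ 2.319 × 10⁶ mm⁴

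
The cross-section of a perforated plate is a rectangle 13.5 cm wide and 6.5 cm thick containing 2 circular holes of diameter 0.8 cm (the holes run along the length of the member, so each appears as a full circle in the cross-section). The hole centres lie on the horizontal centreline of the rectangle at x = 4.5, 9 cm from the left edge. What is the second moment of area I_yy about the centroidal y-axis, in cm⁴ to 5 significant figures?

I_yy ≈ 1327.6 cm⁴

Treat the section as a set of non-overlapping primitives; coordinates are from the bounding-box lower-left.
Plate: 13.5 × 6.5, A = 87.75 cm², x = 6.75 cm, Ī = 1332.703 cm⁴.
Hole 1 (subtracted): ⌀0.8, A = 0.5026548 cm², x = 4.5 cm, Ī = 0.02010619 cm⁴.
Hole 2 (subtracted): ⌀0.8, A = 0.5026548 cm², x = 9 cm, Ī = 0.02010619 cm⁴.
By symmetry the centroid is at mid-width, x̄ = 6.75 cm.
Transfer each piece to the centroidal y-axis using Ī + A·d² with d = x − 6.75:
  plate: d = 0 cm → contributes +1332.703 cm⁴
  hole 1: d = -2.25 cm → contributes −2.564796 cm⁴
  hole 2: d = 2.25 cm → contributes −2.564796 cm⁴
Total I = 1327.574 cm⁴.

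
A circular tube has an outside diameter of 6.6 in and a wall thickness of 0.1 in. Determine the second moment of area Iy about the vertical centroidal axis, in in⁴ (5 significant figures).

Decompose the section into non-overlapping parts with the origin at the bottom-left of its bounding rectangle.
Outer circle: ⌀6.6, A = 34.21194 in², x = 3.3 in, Ī = 93.14202 in⁴.
Bore (subtracted): ⌀6.4, A = 32.16991 in², x = 3.3 in, Ī = 82.35497 in⁴.
By symmetry the centroid is at mid-width, x̄ = 3.3 in.
All pieces are centred on the vertical centroidal axis, so I = ΣĪ (holes subtracted) = 10.78705 in⁴.

Iy ≈ 10.787 in⁴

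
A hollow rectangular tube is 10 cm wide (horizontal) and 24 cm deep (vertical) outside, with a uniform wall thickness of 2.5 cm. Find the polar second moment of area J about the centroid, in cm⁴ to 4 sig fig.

J ≈ 1.046 × 10⁴ cm⁴

Decompose the section into non-overlapping parts with the origin at the bottom-left of its bounding rectangle.
Outer rectangle: 10 × 24, A = 240 cm², y = 12 cm, Ī = 11 520 cm⁴.
Inner void (subtracted): 5 × 19, A = 95 cm², y = 12 cm, Ī = 2857.92 cm⁴.
By symmetry the centroid is at mid-height, ȳ = 12 cm.
All pieces are centred on the centroidal x-axis, so I = ΣĪ (holes subtracted) = 8662.08 cm⁴.
Repeating about the centroidal y-axis gives I_y = 1802.08 cm⁴.
Polar second moment: J = I_x + I_y = 10464.2 cm⁴.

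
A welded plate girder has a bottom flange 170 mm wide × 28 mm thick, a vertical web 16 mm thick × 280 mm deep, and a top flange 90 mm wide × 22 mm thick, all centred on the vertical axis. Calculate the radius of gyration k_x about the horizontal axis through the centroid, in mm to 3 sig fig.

k_x ≈ 123 mm

Decompose the section into non-overlapping parts with the origin at the bottom-left of its bounding rectangle.
Bottom plate: 170 × 28, A = 4 760 mm², y = 14 mm, Ī = 310 987 mm⁴.
Web plate: 16 × 280, A = 4 480 mm², y = 168 mm, Ī = 29 269 333 mm⁴.
Top plate: 90 × 22, A = 1 980 mm², y = 319 mm, Ī = 79 860 mm⁴.
Centroid: ȳ = ΣA·y / ΣA = 129.31 mm.
Transfer each piece to the horizontal axis through the centroid using Ī + A·d² with d = y − 129.31:
  bottom plate: d = -115.31 mm → contributes +63 605 922 mm⁴
  web plate: d = 38.686 mm → contributes +35 974 226 mm⁴
  top plate: d = 189.69 mm → contributes +71 322 008 mm⁴
Total I = 170 902 156 mm⁴.
Radius of gyration: k = √(I/A) = √(170 902 156 / 11 220) = 123.42 mm.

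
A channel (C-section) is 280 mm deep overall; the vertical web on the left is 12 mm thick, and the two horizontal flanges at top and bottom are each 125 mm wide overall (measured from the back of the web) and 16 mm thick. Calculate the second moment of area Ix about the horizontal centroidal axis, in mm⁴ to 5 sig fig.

Split into non-overlapping primitives; take the origin at the lower-left of the bounding box.
Web: 12 × 280, A = 3 360 mm², y = 140 mm, Ī = 21 952 000 mm⁴.
Top flange (beyond web): 113 × 16, A = 1 808 mm², y = 272 mm, Ī = 38570.67 mm⁴.
Bottom flange (beyond web): 113 × 16, A = 1 808 mm², y = 8 mm, Ī = 38570.67 mm⁴.
By symmetry the centroid is at mid-height, ȳ = 140 mm.
Transfer each piece to the horizontal centroidal axis using Ī + A·d² with d = y − 140:
  web: d = 0 mm → contributes +21 952 000 mm⁴
  top flange (beyond web): d = 132 mm → contributes +31 541 163 mm⁴
  bottom flange (beyond web): d = -132 mm → contributes +31 541 163 mm⁴
Total I = 85 034 325 mm⁴.

Ix ≈ 8.5034 × 10⁷ mm⁴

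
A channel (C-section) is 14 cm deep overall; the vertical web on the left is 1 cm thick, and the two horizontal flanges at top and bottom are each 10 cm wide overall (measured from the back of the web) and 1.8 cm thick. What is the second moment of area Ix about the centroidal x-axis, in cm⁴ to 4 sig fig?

Ix ≈ 1443 cm⁴

Treat the section as a set of non-overlapping primitives; coordinates are from the bounding-box lower-left.
Web: 1 × 14, A = 14 cm², y = 7 cm, Ī = 228.667 cm⁴.
Top flange (beyond web): 9 × 1.8, A = 16.2 cm², y = 13.1 cm, Ī = 4.374 cm⁴.
Bottom flange (beyond web): 9 × 1.8, A = 16.2 cm², y = 0.9 cm, Ī = 4.374 cm⁴.
By symmetry the centroid is at mid-height, ȳ = 7 cm.
Transfer each piece to the centroidal x-axis using Ī + A·d² with d = y − 7:
  web: d = 0 cm → contributes +228.667 cm⁴
  top flange (beyond web): d = 6.1 cm → contributes +607.176 cm⁴
  bottom flange (beyond web): d = -6.1 cm → contributes +607.176 cm⁴
Total I = 1443.02 cm⁴.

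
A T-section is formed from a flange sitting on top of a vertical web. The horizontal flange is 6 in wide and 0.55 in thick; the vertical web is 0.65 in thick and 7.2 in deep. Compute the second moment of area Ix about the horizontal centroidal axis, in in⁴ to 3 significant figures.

Treat the section as a set of non-overlapping primitives; coordinates are from the bounding-box lower-left.
Flange: 6 × 0.55, A = 3.3 in², y = 7.475 in, Ī = 0.083188 in⁴.
Web: 0.65 × 7.2, A = 4.68 in², y = 3.6 in, Ī = 20.218 in⁴.
Centroid: ȳ = ΣA·y / ΣA = 5.2024 in.
Transfer each piece to the horizontal centroidal axis using Ī + A·d² with d = y − 5.2024:
  flange: d = 2.2726 in → contributes +17.126 in⁴
  web: d = -1.6024 in → contributes +32.235 in⁴
Total I = 49.361 in⁴.

Ix ≈ 49.4 in⁴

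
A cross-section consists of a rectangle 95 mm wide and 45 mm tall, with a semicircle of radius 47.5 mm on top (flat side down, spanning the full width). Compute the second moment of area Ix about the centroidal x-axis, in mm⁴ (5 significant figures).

Treat the section as a set of non-overlapping primitives; coordinates are from the bounding-box lower-left.
Rectangular body: 95 × 45, A = 4 275 mm², y = 22.5 mm, Ī = 721406.3 mm⁴.
Semicircular cap: semicircle r = 47.5, A = 3544.109 mm², y = 65.15963 mm, Ī = 558735.8 mm⁴.
Centroid: ȳ = ΣA·y / ΣA = 41.83601 mm.
Transfer each piece to the centroidal x-axis using Ī + A·d² with d = y − 41.83601:
  rectangular body: d = -19.33601 mm → contributes +2 319 749 mm⁴
  semicircular cap: d = 23.32362 mm → contributes +2 486 700 mm⁴
Total I = 4 806 448 mm⁴.

Ix ≈ 4.8064 × 10⁶ mm⁴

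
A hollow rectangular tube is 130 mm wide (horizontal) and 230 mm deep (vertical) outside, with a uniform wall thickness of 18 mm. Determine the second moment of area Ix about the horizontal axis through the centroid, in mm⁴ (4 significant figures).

Split into non-overlapping primitives; take the origin at the lower-left of the bounding box.
Outer rectangle: 130 × 230, A = 29 900 mm², y = 115 mm, Ī = 131 809 167 mm⁴.
Inner void (subtracted): 94 × 194, A = 18 236 mm², y = 115 mm, Ī = 57 194 175 mm⁴.
By symmetry the centroid is at mid-height, ȳ = 115 mm.
All pieces are centred on the horizontal axis through the centroid, so I = ΣĪ (holes subtracted) = 74 614 992 mm⁴.

Ix ≈ 7.461 × 10⁷ mm⁴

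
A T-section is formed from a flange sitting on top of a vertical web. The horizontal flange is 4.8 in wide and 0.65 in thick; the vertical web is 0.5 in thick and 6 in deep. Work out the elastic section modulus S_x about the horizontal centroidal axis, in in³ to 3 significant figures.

S_x ≈ 5.54 in³

Treat the section as a set of non-overlapping primitives; coordinates are from the bounding-box lower-left.
Flange: 4.8 × 0.65, A = 3.12 in², y = 6.325 in, Ī = 0.10985 in⁴.
Web: 0.5 × 6, A = 3 in², y = 3 in, Ī = 9 in⁴.
Centroid: ȳ = ΣA·y / ΣA = 4.6951 in.
Transfer each piece to the horizontal centroidal axis using Ī + A·d² with d = y − 4.6951:
  flange: d = 1.6299 in → contributes +8.3984 in⁴
  web: d = -1.6951 in → contributes +17.62 in⁴
Total I = 26.018 in⁴.
Extreme fibre distance c = 4.6951 in; S = I/c = 5.5416 in³.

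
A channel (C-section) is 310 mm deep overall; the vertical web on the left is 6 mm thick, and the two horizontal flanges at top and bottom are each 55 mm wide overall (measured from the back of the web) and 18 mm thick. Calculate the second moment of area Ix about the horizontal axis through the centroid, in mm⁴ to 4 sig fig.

Ix ≈ 5.254 × 10⁷ mm⁴

Split into non-overlapping primitives; take the origin at the lower-left of the bounding box.
Web: 6 × 310, A = 1 860 mm², y = 155 mm, Ī = 14 895 500 mm⁴.
Top flange (beyond web): 49 × 18, A = 882 mm², y = 301 mm, Ī = 23 814 mm⁴.
Bottom flange (beyond web): 49 × 18, A = 882 mm², y = 9 mm, Ī = 23 814 mm⁴.
By symmetry the centroid is at mid-height, ȳ = 155 mm.
Transfer each piece to the horizontal axis through the centroid using Ī + A·d² with d = y − 155:
  web: d = 0 mm → contributes +14 895 500 mm⁴
  top flange (beyond web): d = 146 mm → contributes +18 824 526 mm⁴
  bottom flange (beyond web): d = -146 mm → contributes +18 824 526 mm⁴
Total I = 52 544 552 mm⁴.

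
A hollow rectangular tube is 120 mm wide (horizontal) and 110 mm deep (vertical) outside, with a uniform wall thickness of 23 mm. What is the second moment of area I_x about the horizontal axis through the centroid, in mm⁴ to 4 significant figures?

Treat the section as a set of non-overlapping primitives; coordinates are from the bounding-box lower-left.
Outer rectangle: 120 × 110, A = 13 200 mm², y = 55 mm, Ī = 13 310 000 mm⁴.
Inner void (subtracted): 74 × 64, A = 4 736 mm², y = 55 mm, Ī = 1 616 555 mm⁴.
By symmetry the centroid is at mid-height, ȳ = 55 mm.
All pieces are centred on the horizontal axis through the centroid, so I = ΣĪ (holes subtracted) = 11 693 445 mm⁴.

I_x ≈ 1.169 × 10⁷ mm⁴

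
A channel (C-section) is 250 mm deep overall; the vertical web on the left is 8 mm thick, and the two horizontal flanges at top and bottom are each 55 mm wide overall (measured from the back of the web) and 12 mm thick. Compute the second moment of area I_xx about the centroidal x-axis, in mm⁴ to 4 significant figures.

Decompose the section into non-overlapping parts with the origin at the bottom-left of its bounding rectangle.
Web: 8 × 250, A = 2 000 mm², y = 125 mm, Ī = 10 416 667 mm⁴.
Top flange (beyond web): 47 × 12, A = 564 mm², y = 244 mm, Ī = 6 768 mm⁴.
Bottom flange (beyond web): 47 × 12, A = 564 mm², y = 6 mm, Ī = 6 768 mm⁴.
By symmetry the centroid is at mid-height, ȳ = 125 mm.
Transfer each piece to the centroidal x-axis using Ī + A·d² with d = y − 125:
  web: d = 0 mm → contributes +10 416 667 mm⁴
  top flange (beyond web): d = 119 mm → contributes +7 993 572 mm⁴
  bottom flange (beyond web): d = -119 mm → contributes +7 993 572 mm⁴
Total I = 26 403 811 mm⁴.

I_xx ≈ 2.640 × 10⁷ mm⁴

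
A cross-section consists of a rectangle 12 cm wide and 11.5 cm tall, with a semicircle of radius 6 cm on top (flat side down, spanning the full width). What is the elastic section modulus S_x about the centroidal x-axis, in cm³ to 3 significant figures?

S_x ≈ 474 cm³

Split into non-overlapping primitives; take the origin at the lower-left of the bounding box.
Rectangular body: 12 × 11.5, A = 138 cm², y = 5.75 cm, Ī = 1520.9 cm⁴.
Semicircular cap: semicircle r = 6, A = 56.549 cm², y = 14.046 cm, Ī = 142.25 cm⁴.
Centroid: ȳ = ΣA·y / ΣA = 8.1615 cm.
Transfer each piece to the centroidal x-axis using Ī + A·d² with d = y − 8.1615:
  rectangular body: d = -2.4115 cm → contributes +2323.4 cm⁴
  semicircular cap: d = 5.885 cm → contributes +2100.7 cm⁴
Total I = 4424.1 cm⁴.
Extreme fibre distance c = 9.3385 cm; S = I/c = 473.75 cm³.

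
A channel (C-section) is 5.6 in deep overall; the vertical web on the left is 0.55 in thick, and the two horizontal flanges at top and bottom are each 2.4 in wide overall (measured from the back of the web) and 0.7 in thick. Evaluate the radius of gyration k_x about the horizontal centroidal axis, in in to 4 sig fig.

k_x ≈ 2.045 in

Decompose the section into non-overlapping parts with the origin at the bottom-left of its bounding rectangle.
Web: 0.55 × 5.6, A = 3.08 in², y = 2.8 in, Ī = 8.04907 in⁴.
Top flange (beyond web): 1.85 × 0.7, A = 1.295 in², y = 5.25 in, Ī = 0.0528792 in⁴.
Bottom flange (beyond web): 1.85 × 0.7, A = 1.295 in², y = 0.35 in, Ī = 0.0528792 in⁴.
By symmetry the centroid is at mid-height, ȳ = 2.8 in.
Transfer each piece to the horizontal centroidal axis using Ī + A·d² with d = y − 2.8:
  web: d = 0 in → contributes +8.04907 in⁴
  top flange (beyond web): d = 2.45 in → contributes +7.82612 in⁴
  bottom flange (beyond web): d = -2.45 in → contributes +7.82612 in⁴
Total I = 23.7013 in⁴.
Radius of gyration: k = √(I/A) = √(23.7013 / 5.67) = 2.04454 in.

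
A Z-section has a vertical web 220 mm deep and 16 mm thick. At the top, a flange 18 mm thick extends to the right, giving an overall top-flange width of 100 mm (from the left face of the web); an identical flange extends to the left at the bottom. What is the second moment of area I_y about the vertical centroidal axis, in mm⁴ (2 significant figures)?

I_y ≈ 9.4 × 10⁶ mm⁴

Decompose the section into non-overlapping parts with the origin at the bottom-left of its bounding rectangle.
Web: 16 × 220, A = 3 520 mm², x = 92 mm, Ī = 75 093 mm⁴.
Top flange (beyond web): 84 × 18, A = 1 512 mm², x = 142 mm, Ī = 889 056 mm⁴.
Bottom flange (beyond web): 84 × 18, A = 1 512 mm², x = 42 mm, Ī = 889 056 mm⁴.
Centroid: x̄ = ΣA·x / ΣA = 92 mm.
Transfer each piece to the vertical centroidal axis using Ī + A·d² with d = x − 92:
  web: d = 0 mm → contributes +75 093 mm⁴
  top flange (beyond web): d = 50 mm → contributes +4 669 056 mm⁴
  bottom flange (beyond web): d = -50 mm → contributes +4 669 056 mm⁴
Total I = 9 413 205 mm⁴.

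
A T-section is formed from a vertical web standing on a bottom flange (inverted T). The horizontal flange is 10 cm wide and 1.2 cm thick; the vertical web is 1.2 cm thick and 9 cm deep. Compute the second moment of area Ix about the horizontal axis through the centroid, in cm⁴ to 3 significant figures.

Ix ≈ 222 cm⁴

Decompose the section into non-overlapping parts with the origin at the bottom-left of its bounding rectangle.
Flange: 10 × 1.2, A = 12 cm², y = 0.6 cm, Ī = 1.44 cm⁴.
Web: 1.2 × 9, A = 10.8 cm², y = 5.7 cm, Ī = 72.9 cm⁴.
Centroid: ȳ = ΣA·y / ΣA = 3.0158 cm.
Transfer each piece to the horizontal axis through the centroid using Ī + A·d² with d = y − 3.0158:
  flange: d = -2.4158 cm → contributes +71.472 cm⁴
  web: d = 2.6842 cm → contributes +150.71 cm⁴
Total I = 222.19 cm⁴.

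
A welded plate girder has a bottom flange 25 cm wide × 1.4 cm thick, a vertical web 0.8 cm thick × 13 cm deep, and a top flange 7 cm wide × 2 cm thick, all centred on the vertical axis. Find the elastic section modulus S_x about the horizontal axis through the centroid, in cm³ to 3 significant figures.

Decompose the section into non-overlapping parts with the origin at the bottom-left of its bounding rectangle.
Bottom plate: 25 × 1.4, A = 35 cm², y = 0.7 cm, Ī = 5.7167 cm⁴.
Web plate: 0.8 × 13, A = 10.4 cm², y = 7.9 cm, Ī = 146.47 cm⁴.
Top plate: 7 × 2, A = 14 cm², y = 15.4 cm, Ī = 4.6667 cm⁴.
Centroid: ȳ = ΣA·y / ΣA = 5.4253 cm.
Transfer each piece to the horizontal axis through the centroid using Ī + A·d² with d = y − 5.4253:
  bottom plate: d = -4.7253 cm → contributes +787.2 cm⁴
  web plate: d = 2.4747 cm → contributes +210.16 cm⁴
  top plate: d = 9.9747 cm → contributes +1397.6 cm⁴
Total I = 2 395 cm⁴.
Extreme fibre distance c = 10.975 cm; S = I/c = 218.22 cm³.

S_x ≈ 218 cm³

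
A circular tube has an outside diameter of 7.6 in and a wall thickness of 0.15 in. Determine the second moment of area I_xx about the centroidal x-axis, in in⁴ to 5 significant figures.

I_xx ≈ 24.367 in⁴

Break the section into simple shapes (no overlaps), measuring from the bottom-left corner of the bounding box.
Outer circle: ⌀7.6, A = 45.3646 in², y = 3.8 in, Ī = 163.7662 in⁴.
Bore (subtracted): ⌀7.3, A = 41.85387 in², y = 3.8 in, Ī = 139.3995 in⁴.
By symmetry the centroid is at mid-height, ȳ = 3.8 in.
All pieces are centred on the centroidal x-axis, so I = ΣĪ (holes subtracted) = 24.36666 in⁴.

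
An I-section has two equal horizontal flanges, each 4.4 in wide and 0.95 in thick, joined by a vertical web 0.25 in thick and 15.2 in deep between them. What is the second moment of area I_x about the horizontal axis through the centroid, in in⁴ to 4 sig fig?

I_x ≈ 618.9 in⁴

Treat the section as a set of non-overlapping primitives; coordinates are from the bounding-box lower-left.
Bottom flange: 4.4 × 0.95, A = 4.18 in², y = 0.475 in, Ī = 0.314371 in⁴.
Web: 0.25 × 15.2, A = 3.8 in², y = 8.55 in, Ī = 73.1627 in⁴.
Top flange: 4.4 × 0.95, A = 4.18 in², y = 16.625 in, Ī = 0.314371 in⁴.
By symmetry the centroid is at mid-height, ȳ = 8.55 in.
Transfer each piece to the horizontal axis through the centroid using Ī + A·d² with d = y − 8.55:
  bottom flange: d = -8.075 in → contributes +272.874 in⁴
  web: d = 0 in → contributes +73.1627 in⁴
  top flange: d = 8.075 in → contributes +272.874 in⁴
Total I = 618.91 in⁴.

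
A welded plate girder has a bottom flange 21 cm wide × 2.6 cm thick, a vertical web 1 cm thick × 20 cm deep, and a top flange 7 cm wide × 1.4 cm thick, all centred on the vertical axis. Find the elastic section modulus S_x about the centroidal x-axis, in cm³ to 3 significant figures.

S_x ≈ 325 cm³

Decompose the section into non-overlapping parts with the origin at the bottom-left of its bounding rectangle.
Bottom plate: 21 × 2.6, A = 54.6 cm², y = 1.3 cm, Ī = 30.758 cm⁴.
Web plate: 1 × 20, A = 20 cm², y = 12.6 cm, Ī = 666.67 cm⁴.
Top plate: 7 × 1.4, A = 9.8 cm², y = 23.3 cm, Ī = 1.6007 cm⁴.
Centroid: ȳ = ΣA·y / ΣA = 6.5322 cm.
Transfer each piece to the centroidal x-axis using Ī + A·d² with d = y − 6.5322:
  bottom plate: d = -5.2322 cm → contributes +1525.5 cm⁴
  web plate: d = 6.0678 cm → contributes +1 403 cm⁴
  top plate: d = 16.768 cm → contributes +2 757 cm⁴
Total I = 5685.5 cm⁴.
Extreme fibre distance c = 17.468 cm; S = I/c = 325.48 cm³.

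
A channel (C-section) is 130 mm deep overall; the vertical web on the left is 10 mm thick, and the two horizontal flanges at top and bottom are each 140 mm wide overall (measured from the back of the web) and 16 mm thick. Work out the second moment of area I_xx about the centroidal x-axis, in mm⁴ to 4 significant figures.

Split into non-overlapping primitives; take the origin at the lower-left of the bounding box.
Web: 10 × 130, A = 1 300 mm², y = 65 mm, Ī = 1 830 833 mm⁴.
Top flange (beyond web): 130 × 16, A = 2 080 mm², y = 122 mm, Ī = 44373.3 mm⁴.
Bottom flange (beyond web): 130 × 16, A = 2 080 mm², y = 8 mm, Ī = 44373.3 mm⁴.
By symmetry the centroid is at mid-height, ȳ = 65 mm.
Transfer each piece to the centroidal x-axis using Ī + A·d² with d = y − 65:
  web: d = 0 mm → contributes +1 830 833 mm⁴
  top flange (beyond web): d = 57 mm → contributes +6 802 293 mm⁴
  bottom flange (beyond web): d = -57 mm → contributes +6 802 293 mm⁴
Total I = 15 435 420 mm⁴.

I_xx ≈ 1.544 × 10⁷ mm⁴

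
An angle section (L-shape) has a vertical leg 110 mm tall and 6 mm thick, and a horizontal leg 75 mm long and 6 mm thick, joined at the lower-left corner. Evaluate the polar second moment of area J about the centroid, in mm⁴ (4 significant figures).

Treat the section as a set of non-overlapping primitives; coordinates are from the bounding-box lower-left.
Vertical leg: 6 × 110, A = 660 mm², y = 55 mm, Ī = 665 500 mm⁴.
Horizontal leg (remainder): 69 × 6, A = 414 mm², y = 3 mm, Ī = 1 242 mm⁴.
Centroid: ȳ = ΣA·y / ΣA = 34.9553 mm.
Transfer each piece to the centroidal x-axis using Ī + A·d² with d = y − 34.9553:
  vertical leg: d = 20.0447 mm → contributes +930 681 mm⁴
  horizontal leg (remainder): d = -31.9553 mm → contributes +423 995 mm⁴
Total I = 1 354 676 mm⁴.
For the y-axis: x̄ = 17.4553 mm.
Repeating about the centroidal y-axis gives I_y = 524 003 mm⁴.
Polar second moment: J = I_x + I_y = 1 878 679 mm⁴.

J ≈ 1.879 × 10⁶ mm⁴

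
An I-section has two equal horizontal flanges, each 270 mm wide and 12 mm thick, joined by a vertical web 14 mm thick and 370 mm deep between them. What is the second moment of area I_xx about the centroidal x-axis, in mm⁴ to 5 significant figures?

I_xx ≈ 2.9557 × 10⁸ mm⁴

Treat the section as a set of non-overlapping primitives; coordinates are from the bounding-box lower-left.
Bottom flange: 270 × 12, A = 3 240 mm², y = 6 mm, Ī = 38 880 mm⁴.
Web: 14 × 370, A = 5 180 mm², y = 197 mm, Ī = 59 095 167 mm⁴.
Top flange: 270 × 12, A = 3 240 mm², y = 388 mm, Ī = 38 880 mm⁴.
By symmetry the centroid is at mid-height, ȳ = 197 mm.
Transfer each piece to the centroidal x-axis using Ī + A·d² with d = y − 197:
  bottom flange: d = -191 mm → contributes +118 237 320 mm⁴
  web: d = 0 mm → contributes +59 095 167 mm⁴
  top flange: d = 191 mm → contributes +118 237 320 mm⁴
Total I = 295 569 807 mm⁴.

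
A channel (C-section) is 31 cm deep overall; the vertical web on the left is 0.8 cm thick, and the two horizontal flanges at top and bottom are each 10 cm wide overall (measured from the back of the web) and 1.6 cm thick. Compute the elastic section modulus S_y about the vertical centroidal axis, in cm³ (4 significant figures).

Decompose the section into non-overlapping parts with the origin at the bottom-left of its bounding rectangle.
Web: 0.8 × 31, A = 24.8 cm², x = 0.4 cm, Ī = 1.32267 cm⁴.
Top flange (beyond web): 9.2 × 1.6, A = 14.72 cm², x = 5.4 cm, Ī = 103.825 cm⁴.
Bottom flange (beyond web): 9.2 × 1.6, A = 14.72 cm², x = 5.4 cm, Ī = 103.825 cm⁴.
Centroid: x̄ = ΣA·x / ΣA = 3.11386 cm.
Transfer each piece to the vertical centroidal axis using Ī + A·d² with d = x − 3.11386:
  web: d = -2.71386 cm → contributes +183.976 cm⁴
  top flange (beyond web): d = 2.28614 cm → contributes +180.758 cm⁴
  bottom flange (beyond web): d = 2.28614 cm → contributes +180.758 cm⁴
Total I = 545.492 cm⁴.
Extreme fibre distance c = 6.88614 cm; S = I/c = 79.216 cm³.

S_y ≈ 79.22 cm³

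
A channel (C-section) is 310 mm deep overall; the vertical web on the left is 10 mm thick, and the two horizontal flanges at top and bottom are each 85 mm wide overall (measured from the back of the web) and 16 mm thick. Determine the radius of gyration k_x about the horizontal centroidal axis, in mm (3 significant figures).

Break the section into simple shapes (no overlaps), measuring from the bottom-left corner of the bounding box.
Web: 10 × 310, A = 3 100 mm², y = 155 mm, Ī = 24 825 833 mm⁴.
Top flange (beyond web): 75 × 16, A = 1 200 mm², y = 302 mm, Ī = 25 600 mm⁴.
Bottom flange (beyond web): 75 × 16, A = 1 200 mm², y = 8 mm, Ī = 25 600 mm⁴.
By symmetry the centroid is at mid-height, ȳ = 155 mm.
Transfer each piece to the horizontal centroidal axis using Ī + A·d² with d = y − 155:
  web: d = 0 mm → contributes +24 825 833 mm⁴
  top flange (beyond web): d = 147 mm → contributes +25 956 400 mm⁴
  bottom flange (beyond web): d = -147 mm → contributes +25 956 400 mm⁴
Total I = 76 738 633 mm⁴.
Radius of gyration: k = √(I/A) = √(76 738 633 / 5 500) = 118.12 mm.

k_x ≈ 118 mm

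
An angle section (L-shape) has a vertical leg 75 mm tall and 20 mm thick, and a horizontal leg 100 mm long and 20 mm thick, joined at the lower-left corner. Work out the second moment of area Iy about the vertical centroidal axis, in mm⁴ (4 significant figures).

Iy ≈ 2.839 × 10⁶ mm⁴

Break the section into simple shapes (no overlaps), measuring from the bottom-left corner of the bounding box.
Vertical leg: 20 × 75, A = 1 500 mm², x = 10 mm, Ī = 50 000 mm⁴.
Horizontal leg (remainder): 80 × 20, A = 1 600 mm², x = 60 mm, Ī = 853 333 mm⁴.
Centroid: x̄ = ΣA·x / ΣA = 35.8065 mm.
Transfer each piece to the vertical centroidal axis using Ī + A·d² with d = x − 35.8065:
  vertical leg: d = -25.8065 mm → contributes +1 048 959 mm⁴
  horizontal leg (remainder): d = 24.1935 mm → contributes +1 789 858 mm⁴
Total I = 2 838 817 mm⁴.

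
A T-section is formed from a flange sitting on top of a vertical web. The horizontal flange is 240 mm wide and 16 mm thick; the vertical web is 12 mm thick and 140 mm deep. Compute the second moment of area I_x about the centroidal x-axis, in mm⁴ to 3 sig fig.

Break the section into simple shapes (no overlaps), measuring from the bottom-left corner of the bounding box.
Flange: 240 × 16, A = 3 840 mm², y = 148 mm, Ī = 81 920 mm⁴.
Web: 12 × 140, A = 1 680 mm², y = 70 mm, Ī = 2 744 000 mm⁴.
Centroid: ȳ = ΣA·y / ΣA = 124.26 mm.
Transfer each piece to the centroidal x-axis using Ī + A·d² with d = y − 124.26:
  flange: d = 23.739 mm → contributes +2 245 938 mm⁴
  web: d = -54.261 mm → contributes +7 690 327 mm⁴
Total I = 9 936 264 mm⁴.

I_x ≈ 9.94 × 10⁶ mm⁴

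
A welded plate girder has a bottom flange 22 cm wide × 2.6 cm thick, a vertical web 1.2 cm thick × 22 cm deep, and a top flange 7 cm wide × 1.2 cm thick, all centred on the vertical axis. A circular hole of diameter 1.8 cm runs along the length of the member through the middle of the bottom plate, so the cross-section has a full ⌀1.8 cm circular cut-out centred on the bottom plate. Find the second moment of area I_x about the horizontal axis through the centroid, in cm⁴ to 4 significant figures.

I_x ≈ 6803 cm⁴

Break the section into simple shapes (no overlaps), measuring from the bottom-left corner of the bounding box.
Bottom plate: 22 × 2.6, A = 57.2 cm², y = 1.3 cm, Ī = 32.2227 cm⁴.
Web plate: 1.2 × 22, A = 26.4 cm², y = 13.6 cm, Ī = 1064.8 cm⁴.
Top plate: 7 × 1.2, A = 8.4 cm², y = 25.2 cm, Ī = 1.008 cm⁴.
Hole (subtracted): ⌀1.8, A = 2.54469 cm², y = 1.3 cm, Ī = 0.5153 cm⁴.
Centroid: ȳ = ΣA·y / ΣA = 7.17422 cm.
Transfer each piece to the horizontal axis through the centroid using Ī + A·d² with d = y − 7.17422:
  bottom plate: d = -5.87422 cm → contributes +2005.99 cm⁴
  web plate: d = 6.42578 cm → contributes +2154.87 cm⁴
  top plate: d = 18.0258 cm → contributes +2730.41 cm⁴
  hole: d = -5.87422 cm → contributes −88.3235 cm⁴
Total I = 6802.95 cm⁴.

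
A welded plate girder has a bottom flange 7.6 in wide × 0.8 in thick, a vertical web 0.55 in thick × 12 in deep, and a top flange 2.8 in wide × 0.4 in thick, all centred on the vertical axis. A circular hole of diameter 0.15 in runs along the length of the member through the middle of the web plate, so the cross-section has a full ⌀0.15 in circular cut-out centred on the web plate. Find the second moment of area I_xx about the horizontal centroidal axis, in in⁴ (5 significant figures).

Break the section into simple shapes (no overlaps), measuring from the bottom-left corner of the bounding box.
Bottom plate: 7.6 × 0.8, A = 6.08 in², y = 0.4 in, Ī = 0.3242667 in⁴.
Web plate: 0.55 × 12, A = 6.6 in², y = 6.8 in, Ī = 79.2 in⁴.
Top plate: 2.8 × 0.4, A = 1.12 in², y = 13 in, Ī = 0.01493333 in⁴.
Hole (subtracted): ⌀0.15, A = 0.01767146 in², y = 6.8 in, Ī = 0.00002485049 in⁴.
Centroid: ȳ = ΣA·y / ΣA = 4.480508 in.
Transfer each piece to the horizontal centroidal axis using Ī + A·d² with d = y − 4.480508:
  bottom plate: d = -4.080508 in → contributes +101.5596 in⁴
  web plate: d = 2.319492 in → contributes +114.7083 in⁴
  top plate: d = 8.519492 in → contributes +81.30649 in⁴
  hole: d = 2.319492 in → contributes −0.09509806 in⁴
Total I = 297.4793 in⁴.

I_xx ≈ 297.48 in⁴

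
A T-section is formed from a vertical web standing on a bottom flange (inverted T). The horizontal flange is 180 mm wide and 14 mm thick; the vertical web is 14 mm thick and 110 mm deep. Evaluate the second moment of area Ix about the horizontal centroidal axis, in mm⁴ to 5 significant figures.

Break the section into simple shapes (no overlaps), measuring from the bottom-left corner of the bounding box.
Flange: 180 × 14, A = 2 520 mm², y = 7 mm, Ī = 41 160 mm⁴.
Web: 14 × 110, A = 1 540 mm², y = 69 mm, Ī = 1 552 833 mm⁴.
Centroid: ȳ = ΣA·y / ΣA = 30.51724 mm.
Transfer each piece to the horizontal centroidal axis using Ī + A·d² with d = y − 30.51724:
  flange: d = -23.51724 mm → contributes +1 434 873 mm⁴
  web: d = 38.48276 mm → contributes +3 833 454 mm⁴
Total I = 5 268 327 mm⁴.

Ix ≈ 5.2683 × 10⁶ mm⁴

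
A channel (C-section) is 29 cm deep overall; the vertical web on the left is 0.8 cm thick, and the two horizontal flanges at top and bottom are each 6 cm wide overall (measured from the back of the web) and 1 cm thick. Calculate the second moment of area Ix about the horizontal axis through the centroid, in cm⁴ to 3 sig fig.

Ix ≈ 3670 cm⁴

Break the section into simple shapes (no overlaps), measuring from the bottom-left corner of the bounding box.
Web: 0.8 × 29, A = 23.2 cm², y = 14.5 cm, Ī = 1625.9 cm⁴.
Top flange (beyond web): 5.2 × 1, A = 5.2 cm², y = 28.5 cm, Ī = 0.43333 cm⁴.
Bottom flange (beyond web): 5.2 × 1, A = 5.2 cm², y = 0.5 cm, Ī = 0.43333 cm⁴.
By symmetry the centroid is at mid-height, ȳ = 14.5 cm.
Transfer each piece to the horizontal axis through the centroid using Ī + A·d² with d = y − 14.5:
  web: d = 0 cm → contributes +1625.9 cm⁴
  top flange (beyond web): d = 14 cm → contributes +1019.6 cm⁴
  bottom flange (beyond web): d = -14 cm → contributes +1019.6 cm⁴
Total I = 3665.2 cm⁴.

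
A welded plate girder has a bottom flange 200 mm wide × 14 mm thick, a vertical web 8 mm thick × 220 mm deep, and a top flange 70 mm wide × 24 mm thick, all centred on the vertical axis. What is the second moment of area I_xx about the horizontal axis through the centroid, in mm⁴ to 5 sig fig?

I_xx ≈ 6.8149 × 10⁷ mm⁴

Break the section into simple shapes (no overlaps), measuring from the bottom-left corner of the bounding box.
Bottom plate: 200 × 14, A = 2 800 mm², y = 7 mm, Ī = 45733.33 mm⁴.
Web plate: 8 × 220, A = 1 760 mm², y = 124 mm, Ī = 7 098 667 mm⁴.
Top plate: 70 × 24, A = 1 680 mm², y = 246 mm, Ī = 80 640 mm⁴.
Centroid: ȳ = ΣA·y / ΣA = 104.3462 mm.
Transfer each piece to the horizontal axis through the centroid using Ī + A·d² with d = y − 104.3462:
  bottom plate: d = -97.34615 mm → contributes +26 579 300 mm⁴
  web plate: d = 19.65385 mm → contributes +7 778 508 mm⁴
  top plate: d = 141.6538 mm → contributes +33 791 204 mm⁴
Total I = 68 149 012 mm⁴.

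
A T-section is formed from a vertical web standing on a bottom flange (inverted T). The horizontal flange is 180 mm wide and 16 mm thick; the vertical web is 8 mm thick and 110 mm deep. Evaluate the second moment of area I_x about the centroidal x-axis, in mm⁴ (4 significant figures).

Break the section into simple shapes (no overlaps), measuring from the bottom-left corner of the bounding box.
Flange: 180 × 16, A = 2 880 mm², y = 8 mm, Ī = 61 440 mm⁴.
Web: 8 × 110, A = 880 mm², y = 71 mm, Ī = 887 333 mm⁴.
Centroid: ȳ = ΣA·y / ΣA = 22.7447 mm.
Transfer each piece to the centroidal x-axis using Ī + A·d² with d = y − 22.7447:
  flange: d = -14.7447 mm → contributes +687 568 mm⁴
  web: d = 48.2553 mm → contributes +2 936 480 mm⁴
Total I = 3 624 048 mm⁴.

I_x ≈ 3.624 × 10⁶ mm⁴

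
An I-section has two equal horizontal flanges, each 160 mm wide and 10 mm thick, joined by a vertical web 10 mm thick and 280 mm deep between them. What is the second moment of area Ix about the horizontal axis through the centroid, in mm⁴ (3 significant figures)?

Decompose the section into non-overlapping parts with the origin at the bottom-left of its bounding rectangle.
Bottom flange: 160 × 10, A = 1 600 mm², y = 5 mm, Ī = 13 333 mm⁴.
Web: 10 × 280, A = 2 800 mm², y = 150 mm, Ī = 18 293 333 mm⁴.
Top flange: 160 × 10, A = 1 600 mm², y = 295 mm, Ī = 13 333 mm⁴.
By symmetry the centroid is at mid-height, ȳ = 150 mm.
Transfer each piece to the horizontal axis through the centroid using Ī + A·d² with d = y − 150:
  bottom flange: d = -145 mm → contributes +33 653 333 mm⁴
  web: d = 0 mm → contributes +18 293 333 mm⁴
  top flange: d = 145 mm → contributes +33 653 333 mm⁴
Total I = 85 600 000 mm⁴.

Ix ≈ 8.56 × 10⁷ mm⁴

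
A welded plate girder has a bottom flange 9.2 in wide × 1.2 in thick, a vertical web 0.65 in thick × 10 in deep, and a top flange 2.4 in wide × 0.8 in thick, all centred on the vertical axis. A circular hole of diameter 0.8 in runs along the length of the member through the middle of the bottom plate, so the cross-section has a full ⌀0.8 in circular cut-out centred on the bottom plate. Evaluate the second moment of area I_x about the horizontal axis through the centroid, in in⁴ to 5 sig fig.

I_x ≈ 317.21 in⁴

Treat the section as a set of non-overlapping primitives; coordinates are from the bounding-box lower-left.
Bottom plate: 9.2 × 1.2, A = 11.04 in², y = 0.6 in, Ī = 1.3248 in⁴.
Web plate: 0.65 × 10, A = 6.5 in², y = 6.2 in, Ī = 54.16667 in⁴.
Top plate: 2.4 × 0.8, A = 1.92 in², y = 11.6 in, Ī = 0.1024 in⁴.
Hole (subtracted): ⌀0.8, A = 0.5026548 in², y = 0.6 in, Ī = 0.02010619 in⁴.
Centroid: ȳ = ΣA·y / ΣA = 3.63418 in.
Transfer each piece to the horizontal axis through the centroid using Ī + A·d² with d = y − 3.63418:
  bottom plate: d = -3.03418 in → contributes +102.9618 in⁴
  web plate: d = 2.56582 in → contributes +96.95897 in⁴
  top plate: d = 7.96582 in → contributes +121.9346 in⁴
  hole: d = -3.03418 in → contributes −4.647672 in⁴
Total I = 317.2077 in⁴.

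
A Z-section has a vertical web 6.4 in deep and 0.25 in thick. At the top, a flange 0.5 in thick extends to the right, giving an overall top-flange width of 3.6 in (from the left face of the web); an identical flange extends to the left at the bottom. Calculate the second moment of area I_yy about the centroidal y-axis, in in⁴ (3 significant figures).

I_yy ≈ 14.0 in⁴

Treat the section as a set of non-overlapping primitives; coordinates are from the bounding-box lower-left.
Web: 0.25 × 6.4, A = 1.6 in², x = 3.475 in, Ī = 0.0083333 in⁴.
Top flange (beyond web): 3.35 × 0.5, A = 1.675 in², x = 5.275 in, Ī = 1.5665 in⁴.
Bottom flange (beyond web): 3.35 × 0.5, A = 1.675 in², x = 1.675 in, Ī = 1.5665 in⁴.
Centroid: x̄ = ΣA·x / ΣA = 3.475 in.
Transfer each piece to the centroidal y-axis using Ī + A·d² with d = x − 3.475:
  web: d = 0 in → contributes +0.0083333 in⁴
  top flange (beyond web): d = 1.8 in → contributes +6.9935 in⁴
  bottom flange (beyond web): d = -1.8 in → contributes +6.9935 in⁴
Total I = 13.995 in⁴.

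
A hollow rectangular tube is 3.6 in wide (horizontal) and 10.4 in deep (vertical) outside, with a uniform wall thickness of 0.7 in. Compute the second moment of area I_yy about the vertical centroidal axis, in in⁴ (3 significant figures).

Split into non-overlapping primitives; take the origin at the lower-left of the bounding box.
Outer rectangle: 3.6 × 10.4, A = 37.44 in², x = 1.8 in, Ī = 40.435 in⁴.
Inner void (subtracted): 2.2 × 9, A = 19.8 in², x = 1.8 in, Ī = 7.986 in⁴.
By symmetry the centroid is at mid-width, x̄ = 1.8 in.
All pieces are centred on the vertical centroidal axis, so I = ΣĪ (holes subtracted) = 32.449 in⁴.

I_yy ≈ 32.4 in⁴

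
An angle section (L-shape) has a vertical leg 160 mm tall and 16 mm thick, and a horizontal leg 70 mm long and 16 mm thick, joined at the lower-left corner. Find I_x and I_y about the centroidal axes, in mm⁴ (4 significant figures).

Break the section into simple shapes (no overlaps), measuring from the bottom-left corner of the bounding box.
Vertical leg: 16 × 160, A = 2 560 mm², y = 80 mm, Ī = 5 461 333 mm⁴.
Horizontal leg (remainder): 54 × 16, A = 864 mm², y = 8 mm, Ī = 18 432 mm⁴.
Centroid: ȳ = ΣA·y / ΣA = 61.8318 mm.
Transfer each piece to the centroidal x-axis using Ī + A·d² with d = y − 61.8318:
  vertical leg: d = 18.1682 mm → contributes +6 306 349 mm⁴
  horizontal leg (remainder): d = -53.8318 mm → contributes +2 522 183 mm⁴
Total I = 8 828 532 mm⁴.
For the y-axis: x̄ = 16.8318 mm.
Repeating about the centroidal y-axis gives I_y = 1 055 892 mm⁴.

I_x ≈ 8.829 × 10⁶ mm⁴, I_y ≈ 1.056 × 10⁶ mm⁴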